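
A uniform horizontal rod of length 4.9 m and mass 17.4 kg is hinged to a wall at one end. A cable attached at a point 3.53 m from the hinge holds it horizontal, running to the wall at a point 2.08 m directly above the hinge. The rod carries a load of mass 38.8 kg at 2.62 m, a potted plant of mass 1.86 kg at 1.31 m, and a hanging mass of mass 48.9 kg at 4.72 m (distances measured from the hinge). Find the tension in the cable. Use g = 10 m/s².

T ≈ 2110 N

Choose the hinge as the axis so the unknown hinge reaction has zero arm there.
Beam weight: 17.4 × 10 = 174 N down at 2.45 m → arm 2.45 m, τ = 174 × 2.45 = 426.3 N·m clockwise.
Load: 38.8 × 10 = 388 N down at 2.62 m → arm 2.62 m, τ = 388 × 2.62 = 1017 N·m clockwise.
Potted plant: 1.86 × 10 = 18.6 N down at 1.31 m → arm 1.31 m, τ = 18.6 × 1.31 = 24.37 N·m clockwise.
Hanging mass: 48.9 × 10 = 489 N down at 4.72 m → arm 4.72 m, τ = 489 × 4.72 = 2308 N·m clockwise.
Total clockwise load moment = 3776 N·m.
The cable tension T acts at 3.53 m; only its component perpendicular to the rod, T sinθ, produces torque. sinθ = h/√(h²+d²) = 2.08/√(2.08²+3.53²) = 0.5077.
Setting net torque to zero: T × 3.53 × 0.5077 = 3776 → T = 3776 / 1.792 = 2110 N.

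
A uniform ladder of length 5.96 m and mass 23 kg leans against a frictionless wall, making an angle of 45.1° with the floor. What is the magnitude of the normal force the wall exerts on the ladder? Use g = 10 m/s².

About the foot of the ladder:
Ladder weight 23×10 = 230 N acts at 2.98 m along the ladder; its horizontal arm is 2.98·cos45.1° = 2.103 m → τ = 483.7 N·m clockwise.
Wall normal N acts horizontally at the top; its moment arm is the height L sinθ = 5.96·sin45.1° = 4.222 m, counterclockwise.
Balancing moments: N × 4.222 = 483.7, giving N = 115 N.

N_wall ≈ 115 N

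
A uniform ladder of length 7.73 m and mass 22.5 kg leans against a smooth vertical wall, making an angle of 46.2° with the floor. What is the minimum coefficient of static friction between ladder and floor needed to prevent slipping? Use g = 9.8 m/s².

μ_min ≈ 0.479

Take moments about the foot of the ladder.
Ladder weight 22.5×9.8 = 220.5 N acts at 3.865 m along the ladder; its horizontal arm is 3.865·cos46.2° = 2.675 m → τ = 589.8 N·m clockwise.
Wall normal N acts horizontally at the top; its moment arm is the height L sinθ = 7.73·sin46.2° = 5.579 m, counterclockwise.
Setting net torque to zero: N × 5.579 = 589.8 → N = 105.7 N.
ΣFx = 0 ⇒ f = N_wall = 105.7 N. ΣFy = 0 ⇒ N_floor = 220.5 N.
μ_min = f / N_floor = 105.7 / 220.5 = 0.479.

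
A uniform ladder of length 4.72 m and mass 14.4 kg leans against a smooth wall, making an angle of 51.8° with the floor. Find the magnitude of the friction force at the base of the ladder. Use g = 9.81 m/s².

f ≈ 55.6 N

Choose the foot of the ladder as the axis so the floor normal and friction both act there and drop out.
Ladder weight 14.4×9.81 = 141.3 N acts at 2.36 m along the ladder; its horizontal arm is 2.36·cos51.8° = 1.459 m → τ = 206.2 N·m clockwise.
Wall normal N acts horizontally at the top; its moment arm is the height L sinθ = 4.72·sin51.8° = 3.709 m, counterclockwise.
Balancing moments: N × 3.709 = 206.2, giving N = 55.6 N.
ΣFx = 0: friction at the foot balances the wall's push, so f = N_wall = 55.6 N.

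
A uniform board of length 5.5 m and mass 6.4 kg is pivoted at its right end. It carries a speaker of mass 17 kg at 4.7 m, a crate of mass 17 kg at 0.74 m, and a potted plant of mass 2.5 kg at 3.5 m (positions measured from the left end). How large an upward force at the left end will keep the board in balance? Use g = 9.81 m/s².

F ≈ 209 N

Take moments about the right end.
Beam weight: 6.4 × 9.81 = 62.78 N down at 2.75 m → arm 2.75 m, τ = 62.78 × 2.75 = 172.6 N·m counterclockwise.
Speaker: 17 × 9.81 = 166.8 N down at 4.7 m → arm 0.8 m, τ = 166.8 × 0.8 = 133.4 N·m counterclockwise.
Crate: 17 × 9.81 = 166.8 N down at 0.74 m → arm 4.76 m, τ = 166.8 × 4.76 = 794 N·m counterclockwise.
Potted plant: 2.5 × 9.81 = 24.53 N down at 3.5 m → arm 2 m, τ = 24.53 × 2 = 49.06 N·m counterclockwise.
Net moment of the loads = 1149 N·m counterclockwise.
The upward force F acts at the left end, arm 5.5 m, giving F × 5.5 clockwise.
For rotational equilibrium, F × 5.5 = 1149, so F = 1149 / 5.5 = 209 N.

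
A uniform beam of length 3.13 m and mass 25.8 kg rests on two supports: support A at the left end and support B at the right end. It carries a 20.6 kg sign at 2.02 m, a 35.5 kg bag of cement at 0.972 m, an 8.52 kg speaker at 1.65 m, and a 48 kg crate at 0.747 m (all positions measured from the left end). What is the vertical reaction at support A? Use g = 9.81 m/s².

R_A ≈ 836 N

About support B:
Beam weight: 25.8 × 9.81 = 253.1 N down at 1.565 m → arm 1.565 m, τ = 253.1 × 1.565 = 396.1 N·m counterclockwise.
Sign: 20.6 × 9.81 = 202.1 N down at 2.02 m → arm 1.11 m, τ = 202.1 × 1.11 = 224.3 N·m counterclockwise.
Bag of cement: 35.5 × 9.81 = 348.3 N down at 0.972 m → arm 2.158 m, τ = 348.3 × 2.158 = 751.6 N·m counterclockwise.
Speaker: 8.52 × 9.81 = 83.58 N down at 1.65 m → arm 1.48 m, τ = 83.58 × 1.48 = 123.7 N·m counterclockwise.
Crate: 48 × 9.81 = 470.9 N down at 0.747 m → arm 2.383 m, τ = 470.9 × 2.383 = 1122 N·m counterclockwise.
Net load moment about support B = 2618 N·m counterclockwise.
Reaction R at support A is upward at 0 m, arm 3.13 m → moment R × 3.13 clockwise.
For rotational equilibrium, R × 3.13 = 2618, so R = 836 N.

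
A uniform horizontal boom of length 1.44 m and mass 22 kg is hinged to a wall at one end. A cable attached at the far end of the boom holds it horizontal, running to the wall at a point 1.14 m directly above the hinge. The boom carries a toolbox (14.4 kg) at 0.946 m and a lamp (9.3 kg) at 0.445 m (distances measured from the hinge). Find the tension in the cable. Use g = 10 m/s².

T ≈ 376 N

Taking torques about the hinge:
Beam weight: 22 × 10 = 220 N down at 0.72 m → arm 0.72 m, τ = 220 × 0.72 = 158.4 N·m clockwise.
Toolbox: 14.4 × 10 = 144 N down at 0.946 m → arm 0.946 m, τ = 144 × 0.946 = 136.2 N·m clockwise.
Lamp: 9.3 × 10 = 93 N down at 0.445 m → arm 0.445 m, τ = 93 × 0.445 = 41.38 N·m clockwise.
Total clockwise load moment = 336 N·m.
The cable tension T acts at 1.44 m; only its component perpendicular to the boom, T sinθ, produces torque. sinθ = h/√(h²+d²) = 1.14/√(1.14²+1.44²) = 0.6207.
Balancing moments: T × 1.44 × 0.6207 = 336, giving T = 336 / 0.8938 = 376 N.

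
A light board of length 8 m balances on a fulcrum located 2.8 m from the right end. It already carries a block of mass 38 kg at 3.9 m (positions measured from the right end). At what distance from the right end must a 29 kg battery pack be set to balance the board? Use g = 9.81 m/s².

Sum moments about the fulcrum (at 2.8 m from the right end) (the support reaction has zero arm there).
Block: 38 × 9.81 = 372.8 N down at 3.9 m → arm 1.1 m, τ = 372.8 × 1.1 = 410.1 N·m counterclockwise.
Net moment of existing loads = 410.1 N·m counterclockwise.
The battery pack weighs 29 × 9.81 = 284.5 N and must supply an equal clockwise moment, so its lever arm about the fulcrum is 410.1 / 284.5 = 1.44 m.
That puts it at 2.8 − 1.44 = 1.36 m from the right end.

x ≈ 1.36 m from the right end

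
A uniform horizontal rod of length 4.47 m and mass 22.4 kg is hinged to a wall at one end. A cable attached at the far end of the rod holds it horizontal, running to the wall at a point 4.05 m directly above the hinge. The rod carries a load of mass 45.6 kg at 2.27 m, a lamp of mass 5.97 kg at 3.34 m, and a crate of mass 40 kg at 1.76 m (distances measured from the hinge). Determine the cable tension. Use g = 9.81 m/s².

T ≈ 797 N

Choose the hinge as the axis so the unknown hinge reaction has zero arm there.
Beam weight: 22.4 × 9.81 = 219.7 N down at 2.235 m → arm 2.235 m, τ = 219.7 × 2.235 = 491 N·m clockwise.
Load: 45.6 × 9.81 = 447.3 N down at 2.27 m → arm 2.27 m, τ = 447.3 × 2.27 = 1015 N·m clockwise.
Lamp: 5.97 × 9.81 = 58.57 N down at 3.34 m → arm 3.34 m, τ = 58.57 × 3.34 = 195.6 N·m clockwise.
Crate: 40 × 9.81 = 392.4 N down at 1.76 m → arm 1.76 m, τ = 392.4 × 1.76 = 690.6 N·m clockwise.
Total clockwise load moment = 2392 N·m.
The cable tension T acts at 4.47 m; only its component perpendicular to the rod, T sinθ, produces torque. sinθ = h/√(h²+d²) = 4.05/√(4.05²+4.47²) = 0.6714.
For rotational equilibrium, T × 4.47 × 0.6714 = 2392, so T = 2392 / 3.001 = 797 N.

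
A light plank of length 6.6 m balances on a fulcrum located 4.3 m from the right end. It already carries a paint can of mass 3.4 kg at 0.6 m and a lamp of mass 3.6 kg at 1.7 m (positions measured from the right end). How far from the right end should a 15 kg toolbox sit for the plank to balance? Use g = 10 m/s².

x ≈ 5.76 m from the right end

Sum moments about the fulcrum (at 4.3 m from the right end) (the support reaction has zero arm there).
Paint can: 3.4 × 10 = 34 N down at 0.6 m → arm 3.7 m, τ = 34 × 3.7 = 125.8 N·m clockwise.
Lamp: 3.6 × 10 = 36 N down at 1.7 m → arm 2.6 m, τ = 36 × 2.6 = 93.6 N·m clockwise.
Net moment of existing loads = 219.4 N·m clockwise.
The toolbox weighs 15 × 10 = 150 N and must supply an equal counterclockwise moment, so its lever arm about the fulcrum is 219.4 / 150 = 1.46 m.
That puts it at 4.3 + 1.46 = 5.76 m from the right end.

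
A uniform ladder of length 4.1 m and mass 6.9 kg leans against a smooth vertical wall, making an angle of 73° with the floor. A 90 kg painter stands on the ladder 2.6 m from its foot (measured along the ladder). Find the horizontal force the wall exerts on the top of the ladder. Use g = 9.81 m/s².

N_wall ≈ 182 N

Sum moments about the foot of the ladder (the floor normal and friction both act there and drop out).
Ladder weight 6.9×9.81 = 67.69 N acts at 2.05 m along the ladder; its horizontal arm is 2.05·cos73° = 0.5994 m → τ = 40.57 N·m clockwise.
Painter: 90×9.81 = 882.9 N at 2.6 m → arm 0.7602 m → τ = 671.2 N·m clockwise.
Wall normal N acts horizontally at the top; its moment arm is the height L sinθ = 4.1·sin73° = 3.921 m, counterclockwise.
Στ = 0 ⇒ N × 3.921 = 711.8 ⇒ N = 182 N.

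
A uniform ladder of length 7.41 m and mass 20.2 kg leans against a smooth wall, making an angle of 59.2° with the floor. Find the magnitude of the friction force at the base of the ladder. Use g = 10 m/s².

Taking torques about the foot of the ladder:
Ladder weight 20.2×10 = 202 N acts at 3.705 m along the ladder; its horizontal arm is 3.705·cos59.2° = 1.897 m → τ = 383.2 N·m clockwise.
Wall normal N acts horizontally at the top; its moment arm is the height L sinθ = 7.41·sin59.2° = 6.365 m, counterclockwise.
Setting net torque to zero: N × 6.365 = 383.2 → N = 60.2 N.
ΣFx = 0: friction at the foot balances the wall's push, so f = N_wall = 60.2 N.

f ≈ 60.2 N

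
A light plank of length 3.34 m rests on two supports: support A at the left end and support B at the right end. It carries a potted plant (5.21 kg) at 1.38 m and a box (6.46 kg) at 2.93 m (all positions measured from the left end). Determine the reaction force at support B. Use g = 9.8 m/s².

R_B ≈ 76.6 N

Choose support A as the axis so its reaction then has zero moment arm.
Potted plant: 5.21 × 9.8 = 51.06 N down at 1.38 m → arm 1.38 m, τ = 51.06 × 1.38 = 70.46 N·m clockwise.
Box: 6.46 × 9.8 = 63.31 N down at 2.93 m → arm 2.93 m, τ = 63.31 × 2.93 = 185.5 N·m clockwise.
Net load moment about support A = 256 N·m clockwise.
Reaction R at support B is upward at 3.34 m, arm 3.34 m → moment R × 3.34 counterclockwise.
Setting net torque to zero: R × 3.34 = 256 → R = 76.6 N.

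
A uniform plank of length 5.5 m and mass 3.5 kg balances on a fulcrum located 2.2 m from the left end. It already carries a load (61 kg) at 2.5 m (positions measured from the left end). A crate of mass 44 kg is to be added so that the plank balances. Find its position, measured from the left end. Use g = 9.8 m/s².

x ≈ 1.74 m from the left end

Take moments about the fulcrum (at 2.2 m from the left end).
Beam weight: 3.5 × 9.8 = 34.3 N down at 2.75 m → arm 0.55 m, τ = 34.3 × 0.55 = 18.86 N·m clockwise.
Load: 61 × 9.8 = 597.8 N down at 2.5 m → arm 0.3 m, τ = 597.8 × 0.3 = 179.3 N·m clockwise.
Net moment of existing loads = 198.2 N·m clockwise.
The crate weighs 44 × 9.8 = 431.2 N and must supply an equal counterclockwise moment, so its lever arm about the fulcrum is 198.2 / 431.2 = 0.46 m.
That puts it at 2.2 − 0.46 = 1.74 m from the left end.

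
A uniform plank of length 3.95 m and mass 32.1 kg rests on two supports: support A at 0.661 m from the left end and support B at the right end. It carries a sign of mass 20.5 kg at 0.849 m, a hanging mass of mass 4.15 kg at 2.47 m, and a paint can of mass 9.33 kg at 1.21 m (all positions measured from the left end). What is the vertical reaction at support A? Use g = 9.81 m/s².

Sum moments about support B (its reaction then has zero moment arm).
Beam weight: 32.1 × 9.81 = 314.9 N down at 1.975 m → arm 1.975 m, τ = 314.9 × 1.975 = 621.9 N·m counterclockwise.
Sign: 20.5 × 9.81 = 201.1 N down at 0.849 m → arm 3.101 m, τ = 201.1 × 3.101 = 623.6 N·m counterclockwise.
Hanging mass: 4.15 × 9.81 = 40.71 N down at 2.47 m → arm 1.48 m, τ = 40.71 × 1.48 = 60.25 N·m counterclockwise.
Paint can: 9.33 × 9.81 = 91.53 N down at 1.21 m → arm 2.74 m, τ = 91.53 × 2.74 = 250.8 N·m counterclockwise.
Net load moment about support B = 1557 N·m counterclockwise.
Reaction R at support A is upward at 0.661 m, arm 3.289 m → moment R × 3.289 clockwise.
Balancing moments: R × 3.289 = 1557, giving R = 473 N.

R_A ≈ 473 N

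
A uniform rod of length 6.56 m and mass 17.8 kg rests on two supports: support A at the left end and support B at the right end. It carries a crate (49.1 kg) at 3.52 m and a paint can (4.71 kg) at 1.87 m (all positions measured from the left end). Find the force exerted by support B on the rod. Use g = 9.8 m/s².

Take moments about support A.
Beam weight: 17.8 × 9.8 = 174.4 N down at 3.28 m → arm 3.28 m, τ = 174.4 × 3.28 = 572 N·m clockwise.
Crate: 49.1 × 9.8 = 481.2 N down at 3.52 m → arm 3.52 m, τ = 481.2 × 3.52 = 1694 N·m clockwise.
Paint can: 4.71 × 9.8 = 46.16 N down at 1.87 m → arm 1.87 m, τ = 46.16 × 1.87 = 86.32 N·m clockwise.
Net load moment about support A = 2352 N·m clockwise.
Reaction R at support B is upward at 6.56 m, arm 6.56 m → moment R × 6.56 counterclockwise.
Στ = 0 ⇒ R × 6.56 = 2352 ⇒ R = 359 N.

R_B ≈ 359 N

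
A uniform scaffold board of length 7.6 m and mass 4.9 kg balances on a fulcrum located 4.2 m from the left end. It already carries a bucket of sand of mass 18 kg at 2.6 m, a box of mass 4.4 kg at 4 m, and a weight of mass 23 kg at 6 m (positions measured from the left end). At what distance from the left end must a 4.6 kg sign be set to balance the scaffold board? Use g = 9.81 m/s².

About the fulcrum (at 4.2 m from the left end):
Beam weight: 4.9 × 9.81 = 48.07 N down at 3.8 m → arm 0.4 m, τ = 48.07 × 0.4 = 19.23 N·m counterclockwise.
Bucket of sand: 18 × 9.81 = 176.6 N down at 2.6 m → arm 1.6 m, τ = 176.6 × 1.6 = 282.6 N·m counterclockwise.
Box: 4.4 × 9.81 = 43.16 N down at 4 m → arm 0.2 m, τ = 43.16 × 0.2 = 8.632 N·m counterclockwise.
Weight: 23 × 9.81 = 225.6 N down at 6 m → arm 1.8 m, τ = 225.6 × 1.8 = 406.1 N·m clockwise.
Net moment of existing loads = 95.64 N·m clockwise.
The sign weighs 4.6 × 9.81 = 45.13 N and must supply an equal counterclockwise moment, so its lever arm about the fulcrum is 95.64 / 45.13 = 2.12 m.
That puts it at 4.2 − 2.12 = 2.08 m from the left end.

x ≈ 2.08 m from the left end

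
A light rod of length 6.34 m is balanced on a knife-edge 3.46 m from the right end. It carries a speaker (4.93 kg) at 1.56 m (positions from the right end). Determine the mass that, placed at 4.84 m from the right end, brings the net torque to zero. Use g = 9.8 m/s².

m ≈ 6.79 kg

Take moments about the knife-edge (at 3.46 m from the right end).
Speaker: 4.93 × 9.8 = 48.31 N down at 1.56 m → arm 1.9 m, τ = 48.31 × 1.9 = 91.79 N·m clockwise.
Net moment of known loads = 91.79 N·m clockwise.
An unknown mass m at 4.84 m has arm 1.38 m; its moment is m·g·1.38 counterclockwise.
Setting net torque to zero: m × 9.8 × 1.38 = 91.79 → m = 91.79 / (9.8 × 1.38) = 6.79 kg.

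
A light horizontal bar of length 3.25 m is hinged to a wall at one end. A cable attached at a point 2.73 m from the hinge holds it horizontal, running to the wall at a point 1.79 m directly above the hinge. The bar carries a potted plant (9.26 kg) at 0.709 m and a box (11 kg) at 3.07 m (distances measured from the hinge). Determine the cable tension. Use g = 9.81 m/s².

T ≈ 264 N

About the hinge:
Potted plant: 9.26 × 9.81 = 90.84 N down at 0.709 m → arm 0.709 m, τ = 90.84 × 0.709 = 64.41 N·m clockwise.
Box: 11 × 9.81 = 107.9 N down at 3.07 m → arm 3.07 m, τ = 107.9 × 3.07 = 331.3 N·m clockwise.
Total clockwise load moment = 395.7 N·m.
The cable tension T acts at 2.73 m; only its component perpendicular to the bar, T sinθ, produces torque. sinθ = h/√(h²+d²) = 1.79/√(1.79²+2.73²) = 0.5483.
For rotational equilibrium, T × 2.73 × 0.5483 = 395.7, so T = 395.7 / 1.497 = 264 N.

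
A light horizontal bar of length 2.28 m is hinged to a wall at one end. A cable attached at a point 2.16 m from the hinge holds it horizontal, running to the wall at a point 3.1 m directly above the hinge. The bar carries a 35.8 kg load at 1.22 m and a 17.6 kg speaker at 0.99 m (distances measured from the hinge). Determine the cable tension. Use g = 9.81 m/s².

Taking torques about the hinge:
Load: 35.8 × 9.81 = 351.2 N down at 1.22 m → arm 1.22 m, τ = 351.2 × 1.22 = 428.5 N·m clockwise.
Speaker: 17.6 × 9.81 = 172.7 N down at 0.99 m → arm 0.99 m, τ = 172.7 × 0.99 = 171 N·m clockwise.
Total clockwise load moment = 599.5 N·m.
The cable tension T acts at 2.16 m; only its component perpendicular to the bar, T sinθ, produces torque. sinθ = h/√(h²+d²) = 3.1/√(3.1²+2.16²) = 0.8205.
Setting net torque to zero: T × 2.16 × 0.8205 = 599.5 → T = 599.5 / 1.772 = 338 N.

T ≈ 338 N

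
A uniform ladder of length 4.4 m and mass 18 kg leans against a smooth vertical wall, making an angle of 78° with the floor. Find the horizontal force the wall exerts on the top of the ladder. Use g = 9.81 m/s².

Taking torques about the foot of the ladder:
Ladder weight 18×9.81 = 176.6 N acts at 2.2 m along the ladder; its horizontal arm is 2.2·cos78° = 0.4574 m → τ = 80.78 N·m clockwise.
Wall normal N acts horizontally at the top; its moment arm is the height L sinθ = 4.4·sin78° = 4.304 m, counterclockwise.
Στ = 0 ⇒ N × 4.304 = 80.78 ⇒ N = 18.8 N.

N_wall ≈ 18.8 N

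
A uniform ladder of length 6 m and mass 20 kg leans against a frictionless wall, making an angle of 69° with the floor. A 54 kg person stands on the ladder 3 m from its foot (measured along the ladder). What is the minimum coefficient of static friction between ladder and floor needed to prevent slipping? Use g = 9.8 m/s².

μ_min ≈ 0.192

Take moments about the foot of the ladder.
Ladder weight 20×9.8 = 196 N acts at 3 m along the ladder; its horizontal arm is 3·cos69° = 1.075 m → τ = 210.7 N·m clockwise.
Person: 54×9.8 = 529.2 N at 3 m → arm 1.075 m → τ = 568.9 N·m clockwise.
Wall normal N acts horizontally at the top; its moment arm is the height L sinθ = 6·sin69° = 5.601 m, counterclockwise.
Setting net torque to zero: N × 5.601 = 779.6 → N = 139.2 N.
ΣFx = 0 ⇒ f = N_wall = 139.2 N. ΣFy = 0 ⇒ N_floor = 725.2 N.
μ_min = f / N_floor = 139.2 / 725.2 = 0.192.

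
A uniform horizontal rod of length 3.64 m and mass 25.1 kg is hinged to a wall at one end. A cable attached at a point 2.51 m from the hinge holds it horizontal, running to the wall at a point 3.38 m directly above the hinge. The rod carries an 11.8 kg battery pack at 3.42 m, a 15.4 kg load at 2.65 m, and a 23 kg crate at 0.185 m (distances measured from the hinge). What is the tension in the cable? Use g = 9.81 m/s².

T ≈ 638 N

Take moments about the hinge.
Beam weight: 25.1 × 9.81 = 246.2 N down at 1.82 m → arm 1.82 m, τ = 246.2 × 1.82 = 448.1 N·m clockwise.
Battery pack: 11.8 × 9.81 = 115.8 N down at 3.42 m → arm 3.42 m, τ = 115.8 × 3.42 = 396 N·m clockwise.
Load: 15.4 × 9.81 = 151.1 N down at 2.65 m → arm 2.65 m, τ = 151.1 × 2.65 = 400.4 N·m clockwise.
Crate: 23 × 9.81 = 225.6 N down at 0.185 m → arm 0.185 m, τ = 225.6 × 0.185 = 41.74 N·m clockwise.
Total clockwise load moment = 1286 N·m.
The cable tension T acts at 2.51 m; only its component perpendicular to the rod, T sinθ, produces torque. sinθ = h/√(h²+d²) = 3.38/√(3.38²+2.51²) = 0.8028.
Setting net torque to zero: T × 2.51 × 0.8028 = 1286 → T = 1286 / 2.015 = 638 N.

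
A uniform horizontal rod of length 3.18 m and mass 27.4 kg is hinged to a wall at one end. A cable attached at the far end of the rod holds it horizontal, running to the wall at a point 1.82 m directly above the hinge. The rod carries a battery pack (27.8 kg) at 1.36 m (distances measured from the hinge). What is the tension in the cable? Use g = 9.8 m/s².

About the hinge:
Beam weight: 27.4 × 9.8 = 268.5 N down at 1.59 m → arm 1.59 m, τ = 268.5 × 1.59 = 426.9 N·m clockwise.
Battery pack: 27.8 × 9.8 = 272.4 N down at 1.36 m → arm 1.36 m, τ = 272.4 × 1.36 = 370.5 N·m clockwise.
Total clockwise load moment = 797.4 N·m.
The cable tension T acts at 3.18 m; only its component perpendicular to the rod, T sinθ, produces torque. sinθ = h/√(h²+d²) = 1.82/√(1.82²+3.18²) = 0.4967.
Setting net torque to zero: T × 3.18 × 0.4967 = 797.4 → T = 797.4 / 1.58 = 505 N.

T ≈ 505 N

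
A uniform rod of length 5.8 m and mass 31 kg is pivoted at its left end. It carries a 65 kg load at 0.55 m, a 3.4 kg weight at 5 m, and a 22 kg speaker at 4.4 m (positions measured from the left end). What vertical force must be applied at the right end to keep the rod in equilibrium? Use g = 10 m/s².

F ≈ 413 N

Taking torques about the left end:
Beam weight: 31 × 10 = 310 N down at 2.9 m → arm 2.9 m, τ = 310 × 2.9 = 899 N·m clockwise.
Load: 65 × 10 = 650 N down at 0.55 m → arm 0.55 m, τ = 650 × 0.55 = 357.5 N·m clockwise.
Weight: 3.4 × 10 = 34 N down at 5 m → arm 5 m, τ = 34 × 5 = 170 N·m clockwise.
Speaker: 22 × 10 = 220 N down at 4.4 m → arm 4.4 m, τ = 220 × 4.4 = 968 N·m clockwise.
Net moment of the loads = 2394 N·m clockwise.
The upward force F acts at the right end, arm 5.8 m, giving F × 5.8 counterclockwise.
Στ = 0 ⇒ F × 5.8 = 2394 ⇒ F = 2394 / 5.8 = 413 N.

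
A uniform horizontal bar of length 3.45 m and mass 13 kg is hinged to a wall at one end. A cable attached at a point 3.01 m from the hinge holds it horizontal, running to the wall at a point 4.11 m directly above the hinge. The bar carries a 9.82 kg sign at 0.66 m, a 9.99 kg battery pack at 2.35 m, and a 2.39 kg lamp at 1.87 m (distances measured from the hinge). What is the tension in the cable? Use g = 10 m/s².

T ≈ 234 N

Take moments about the hinge.
Beam weight: 13 × 10 = 130 N down at 1.725 m → arm 1.725 m, τ = 130 × 1.725 = 224.2 N·m clockwise.
Sign: 9.82 × 10 = 98.2 N down at 0.66 m → arm 0.66 m, τ = 98.2 × 0.66 = 64.81 N·m clockwise.
Battery pack: 9.99 × 10 = 99.9 N down at 2.35 m → arm 2.35 m, τ = 99.9 × 2.35 = 234.8 N·m clockwise.
Lamp: 2.39 × 10 = 23.9 N down at 1.87 m → arm 1.87 m, τ = 23.9 × 1.87 = 44.69 N·m clockwise.
Total clockwise load moment = 568.5 N·m.
The cable tension T acts at 3.01 m; only its component perpendicular to the bar, T sinθ, produces torque. sinθ = h/√(h²+d²) = 4.11/√(4.11²+3.01²) = 0.8068.
Setting net torque to zero: T × 3.01 × 0.8068 = 568.5 → T = 568.5 / 2.428 = 234 N.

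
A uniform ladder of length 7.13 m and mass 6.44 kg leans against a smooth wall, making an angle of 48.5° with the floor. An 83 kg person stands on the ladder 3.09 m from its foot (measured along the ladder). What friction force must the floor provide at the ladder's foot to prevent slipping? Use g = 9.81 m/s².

f ≈ 340 N

Taking torques about the foot of the ladder:
Ladder weight 6.44×9.81 = 63.18 N acts at 3.565 m along the ladder; its horizontal arm is 3.565·cos48.5° = 2.362 m → τ = 149.2 N·m clockwise.
Person: 83×9.81 = 814.2 N at 3.09 m → arm 2.047 m → τ = 1667 N·m clockwise.
Wall normal N acts horizontally at the top; its moment arm is the height L sinθ = 7.13·sin48.5° = 5.34 m, counterclockwise.
For rotational equilibrium, N × 5.34 = 1816, so N = 340 N.
ΣFx = 0: friction at the foot balances the wall's push, so f = N_wall = 340 N.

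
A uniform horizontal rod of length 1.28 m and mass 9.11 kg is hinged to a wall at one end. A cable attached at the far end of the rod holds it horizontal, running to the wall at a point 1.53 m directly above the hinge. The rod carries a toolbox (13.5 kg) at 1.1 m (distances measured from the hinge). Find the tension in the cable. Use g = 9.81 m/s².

T ≈ 207 N

Sum moments about the hinge (the unknown hinge reaction has zero arm there).
Beam weight: 9.11 × 9.81 = 89.37 N down at 0.64 m → arm 0.64 m, τ = 89.37 × 0.64 = 57.2 N·m clockwise.
Toolbox: 13.5 × 9.81 = 132.4 N down at 1.1 m → arm 1.1 m, τ = 132.4 × 1.1 = 145.6 N·m clockwise.
Total clockwise load moment = 202.8 N·m.
The cable tension T acts at 1.28 m; only its component perpendicular to the rod, T sinθ, produces torque. sinθ = h/√(h²+d²) = 1.53/√(1.53²+1.28²) = 0.767.
Balancing moments: T × 1.28 × 0.767 = 202.8, giving T = 202.8 / 0.9818 = 207 N.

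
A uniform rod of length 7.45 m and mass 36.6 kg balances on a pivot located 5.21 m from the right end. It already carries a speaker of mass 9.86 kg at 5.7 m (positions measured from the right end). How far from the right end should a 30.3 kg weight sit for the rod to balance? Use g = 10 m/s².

Take moments about the pivot (at 5.21 m from the right end).
Beam weight: 36.6 × 10 = 366 N down at 3.725 m → arm 1.485 m, τ = 366 × 1.485 = 543.5 N·m clockwise.
Speaker: 9.86 × 10 = 98.6 N down at 5.7 m → arm 0.49 m, τ = 98.6 × 0.49 = 48.31 N·m counterclockwise.
Net moment of existing loads = 495.2 N·m clockwise.
The weight weighs 30.3 × 10 = 303 N and must supply an equal counterclockwise moment, so its lever arm about the pivot is 495.2 / 303 = 1.63 m.
That puts it at 5.21 + 1.63 = 6.84 m from the right end.

x ≈ 6.84 m from the right end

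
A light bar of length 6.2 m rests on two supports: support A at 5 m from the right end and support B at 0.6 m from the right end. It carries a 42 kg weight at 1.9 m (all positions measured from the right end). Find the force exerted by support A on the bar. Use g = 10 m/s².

Take moments about support B.
Weight: 42 × 10 = 420 N down at 1.9 m → arm 1.3 m, τ = 420 × 1.3 = 546 N·m counterclockwise.
Net load moment about support B = 546 N·m counterclockwise.
Reaction R at support A is upward at 5 m, arm 4.4 m → moment R × 4.4 clockwise.
Στ = 0 ⇒ R × 4.4 = 546 ⇒ R = 124 N.

R_A ≈ 124 N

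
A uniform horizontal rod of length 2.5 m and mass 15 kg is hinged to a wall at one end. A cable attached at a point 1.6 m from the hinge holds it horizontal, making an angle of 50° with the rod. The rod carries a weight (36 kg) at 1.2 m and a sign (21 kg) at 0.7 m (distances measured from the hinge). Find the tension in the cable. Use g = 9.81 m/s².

T ≈ 613 N

Taking torques about the hinge:
Beam weight: 15 × 9.81 = 147.2 N down at 1.25 m → arm 1.25 m, τ = 147.2 × 1.25 = 184 N·m clockwise.
Weight: 36 × 9.81 = 353.2 N down at 1.2 m → arm 1.2 m, τ = 353.2 × 1.2 = 423.8 N·m clockwise.
Sign: 21 × 9.81 = 206 N down at 0.7 m → arm 0.7 m, τ = 206 × 0.7 = 144.2 N·m clockwise.
Total clockwise load moment = 752 N·m.
The cable tension T acts at 1.6 m; only its component perpendicular to the rod, T sinθ, produces torque. sin 50° = 0.766.
For rotational equilibrium, T × 1.6 × 0.766 = 752, so T = 752 / 1.226 = 613 N.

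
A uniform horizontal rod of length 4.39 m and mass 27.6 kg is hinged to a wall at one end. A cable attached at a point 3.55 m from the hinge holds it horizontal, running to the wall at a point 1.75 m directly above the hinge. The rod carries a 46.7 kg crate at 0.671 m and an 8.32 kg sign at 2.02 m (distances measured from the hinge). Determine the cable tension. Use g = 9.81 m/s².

Choose the hinge as the axis so the unknown hinge reaction has zero arm there.
Beam weight: 27.6 × 9.81 = 270.8 N down at 2.195 m → arm 2.195 m, τ = 270.8 × 2.195 = 594.4 N·m clockwise.
Crate: 46.7 × 9.81 = 458.1 N down at 0.671 m → arm 0.671 m, τ = 458.1 × 0.671 = 307.4 N·m clockwise.
Sign: 8.32 × 9.81 = 81.62 N down at 2.02 m → arm 2.02 m, τ = 81.62 × 2.02 = 164.9 N·m clockwise.
Total clockwise load moment = 1067 N·m.
The cable tension T acts at 3.55 m; only its component perpendicular to the rod, T sinθ, produces torque. sinθ = h/√(h²+d²) = 1.75/√(1.75²+3.55²) = 0.4422.
Setting net torque to zero: T × 3.55 × 0.4422 = 1067 → T = 1067 / 1.57 = 680 N.

T ≈ 680 N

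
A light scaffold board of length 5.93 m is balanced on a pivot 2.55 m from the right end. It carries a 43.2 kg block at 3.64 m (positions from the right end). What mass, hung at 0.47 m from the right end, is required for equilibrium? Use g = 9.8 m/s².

m ≈ 22.6 kg

Taking torques about the pivot (at 2.55 m from the right end):
Block: 43.2 × 9.8 = 423.4 N down at 3.64 m → arm 1.09 m, τ = 423.4 × 1.09 = 461.5 N·m counterclockwise.
Net moment of known loads = 461.5 N·m counterclockwise.
An unknown mass m at 0.47 m has arm 2.08 m; its moment is m·g·2.08 clockwise.
Balancing moments: m × 9.8 × 2.08 = 461.5, giving m = 461.5 / (9.8 × 2.08) = 22.6 kg.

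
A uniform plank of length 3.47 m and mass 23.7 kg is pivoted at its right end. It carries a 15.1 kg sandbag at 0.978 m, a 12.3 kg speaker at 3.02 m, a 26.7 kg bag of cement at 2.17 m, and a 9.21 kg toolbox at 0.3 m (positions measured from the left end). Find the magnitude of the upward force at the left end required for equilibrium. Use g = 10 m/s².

Sum moments about the right end (the unknown pivot reaction has zero arm there).
Beam weight: 23.7 × 10 = 237 N down at 1.735 m → arm 1.735 m, τ = 237 × 1.735 = 411.2 N·m counterclockwise.
Sandbag: 15.1 × 10 = 151 N down at 0.978 m → arm 2.492 m, τ = 151 × 2.492 = 376.3 N·m counterclockwise.
Speaker: 12.3 × 10 = 123 N down at 3.02 m → arm 0.45 m, τ = 123 × 0.45 = 55.35 N·m counterclockwise.
Bag of cement: 26.7 × 10 = 267 N down at 2.17 m → arm 1.3 m, τ = 267 × 1.3 = 347.1 N·m counterclockwise.
Toolbox: 9.21 × 10 = 92.1 N down at 0.3 m → arm 3.17 m, τ = 92.1 × 3.17 = 292 N·m counterclockwise.
Net moment of the loads = 1482 N·m counterclockwise.
The upward force F acts at the left end, arm 3.47 m, giving F × 3.47 clockwise.
For rotational equilibrium, F × 3.47 = 1482, so F = 1482 / 3.47 = 427 N.

F ≈ 427 N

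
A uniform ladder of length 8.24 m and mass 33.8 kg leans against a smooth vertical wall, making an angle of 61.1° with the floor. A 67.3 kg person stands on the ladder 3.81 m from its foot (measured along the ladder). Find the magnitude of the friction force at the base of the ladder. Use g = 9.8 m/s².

Sum moments about the foot of the ladder (the floor normal and friction both act there and drop out).
Ladder weight 33.8×9.8 = 331.2 N acts at 4.12 m along the ladder; its horizontal arm is 4.12·cos61.1° = 1.991 m → τ = 659.4 N·m clockwise.
Person: 67.3×9.8 = 659.5 N at 3.81 m → arm 1.841 m → τ = 1214 N·m clockwise.
Wall normal N acts horizontally at the top; its moment arm is the height L sinθ = 8.24·sin61.1° = 7.214 m, counterclockwise.
For rotational equilibrium, N × 7.214 = 1873, so N = 260 N.
ΣFx = 0: friction at the foot balances the wall's push, so f = N_wall = 260 N.

f ≈ 260 N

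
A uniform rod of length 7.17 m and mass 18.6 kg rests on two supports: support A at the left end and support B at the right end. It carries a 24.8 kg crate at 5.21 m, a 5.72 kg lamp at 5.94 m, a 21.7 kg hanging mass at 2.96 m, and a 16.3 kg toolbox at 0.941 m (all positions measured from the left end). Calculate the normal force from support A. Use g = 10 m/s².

Sum moments about support B (its reaction then has zero moment arm).
Beam weight: 18.6 × 10 = 186 N down at 3.585 m → arm 3.585 m, τ = 186 × 3.585 = 666.8 N·m counterclockwise.
Crate: 24.8 × 10 = 248 N down at 5.21 m → arm 1.96 m, τ = 248 × 1.96 = 486.1 N·m counterclockwise.
Lamp: 5.72 × 10 = 57.2 N down at 5.94 m → arm 1.23 m, τ = 57.2 × 1.23 = 70.36 N·m counterclockwise.
Hanging mass: 21.7 × 10 = 217 N down at 2.96 m → arm 4.21 m, τ = 217 × 4.21 = 913.6 N·m counterclockwise.
Toolbox: 16.3 × 10 = 163 N down at 0.941 m → arm 6.229 m, τ = 163 × 6.229 = 1015 N·m counterclockwise.
Net load moment about support B = 3152 N·m counterclockwise.
Reaction R at support A is upward at 0 m, arm 7.17 m → moment R × 7.17 clockwise.
Setting net torque to zero: R × 7.17 = 3152 → R = 440 N.

R_A ≈ 440 N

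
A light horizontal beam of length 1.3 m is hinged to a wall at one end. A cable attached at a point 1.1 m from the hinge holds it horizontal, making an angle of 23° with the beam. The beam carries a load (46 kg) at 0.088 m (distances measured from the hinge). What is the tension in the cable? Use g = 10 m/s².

T ≈ 94.2 N

Choose the hinge as the axis so the unknown hinge reaction has zero arm there.
Load: 46 × 10 = 460 N down at 0.088 m → arm 0.088 m, τ = 460 × 0.088 = 40.48 N·m clockwise.
Total clockwise load moment = 40.48 N·m.
The cable tension T acts at 1.1 m; only its component perpendicular to the beam, T sinθ, produces torque. sin 23° = 0.3907.
Setting net torque to zero: T × 1.1 × 0.3907 = 40.48 → T = 40.48 / 0.4298 = 94.2 N.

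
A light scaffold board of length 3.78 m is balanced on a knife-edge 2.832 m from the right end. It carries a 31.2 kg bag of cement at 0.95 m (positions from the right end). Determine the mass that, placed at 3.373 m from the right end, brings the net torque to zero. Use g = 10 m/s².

Take moments about the knife-edge (at 2.832 m from the right end).
Bag of cement: 31.2 × 10 = 312 N down at 0.95 m → arm 1.882 m, τ = 312 × 1.882 = 587.2 N·m clockwise.
Net moment of known loads = 587.2 N·m clockwise.
An unknown mass m at 3.373 m has arm 0.541 m; its moment is m·g·0.541 counterclockwise.
Στ = 0 ⇒ m × 10 × 0.541 = 587.2 ⇒ m = 587.2 / (10 × 0.541) = 109 kg.

m ≈ 109 kg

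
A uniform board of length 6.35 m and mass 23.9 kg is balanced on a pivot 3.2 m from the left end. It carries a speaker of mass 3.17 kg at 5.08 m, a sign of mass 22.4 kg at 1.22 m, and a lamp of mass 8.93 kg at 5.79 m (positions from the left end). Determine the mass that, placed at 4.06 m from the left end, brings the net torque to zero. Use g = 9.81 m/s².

Choose the pivot (at 3.2 m from the left end) as the axis so the support reaction has zero arm there.
Beam weight: 23.9 × 9.81 = 234.5 N down at 3.175 m → arm 0.025 m, τ = 234.5 × 0.025 = 5.863 N·m counterclockwise.
Speaker: 3.17 × 9.81 = 31.1 N down at 5.08 m → arm 1.88 m, τ = 31.1 × 1.88 = 58.47 N·m clockwise.
Sign: 22.4 × 9.81 = 219.7 N down at 1.22 m → arm 1.98 m, τ = 219.7 × 1.98 = 435 N·m counterclockwise.
Lamp: 8.93 × 9.81 = 87.6 N down at 5.79 m → arm 2.59 m, τ = 87.6 × 2.59 = 226.9 N·m clockwise.
Net moment of known loads = 155.5 N·m counterclockwise.
An unknown mass m at 4.06 m has arm 0.86 m; its moment is m·g·0.86 clockwise.
Setting net torque to zero: m × 9.81 × 0.86 = 155.5 → m = 155.5 / (9.81 × 0.86) = 18.4 kg.

m ≈ 18.4 kg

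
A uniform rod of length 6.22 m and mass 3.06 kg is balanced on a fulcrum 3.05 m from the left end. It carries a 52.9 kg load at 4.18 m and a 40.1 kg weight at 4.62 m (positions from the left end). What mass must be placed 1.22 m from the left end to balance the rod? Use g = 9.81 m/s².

Take moments about the fulcrum (at 3.05 m from the left end).
Beam weight: 3.06 × 9.81 = 30.02 N down at 3.11 m → arm 0.06 m, τ = 30.02 × 0.06 = 1.801 N·m clockwise.
Load: 52.9 × 9.81 = 518.9 N down at 4.18 m → arm 1.13 m, τ = 518.9 × 1.13 = 586.4 N·m clockwise.
Weight: 40.1 × 9.81 = 393.4 N down at 4.62 m → arm 1.57 m, τ = 393.4 × 1.57 = 617.6 N·m clockwise.
Net moment of known loads = 1206 N·m clockwise.
An unknown mass m at 1.22 m has arm 1.83 m; its moment is m·g·1.83 counterclockwise.
Στ = 0 ⇒ m × 9.81 × 1.83 = 1206 ⇒ m = 1206 / (9.81 × 1.83) = 67.2 kg.

m ≈ 67.2 kg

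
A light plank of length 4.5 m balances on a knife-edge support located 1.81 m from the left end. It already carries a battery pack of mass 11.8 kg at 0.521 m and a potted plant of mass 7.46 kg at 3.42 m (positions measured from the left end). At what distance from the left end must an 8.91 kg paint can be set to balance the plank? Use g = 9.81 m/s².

x ≈ 2.17 m from the left end

Sum moments about the knife-edge support (at 1.81 m from the left end) (the support reaction has zero arm there).
Battery pack: 11.8 × 9.81 = 115.8 N down at 0.521 m → arm 1.289 m, τ = 115.8 × 1.289 = 149.3 N·m counterclockwise.
Potted plant: 7.46 × 9.81 = 73.18 N down at 3.42 m → arm 1.61 m, τ = 73.18 × 1.61 = 117.8 N·m clockwise.
Net moment of existing loads = 31.5 N·m counterclockwise.
The paint can weighs 8.91 × 9.81 = 87.41 N and must supply an equal clockwise moment, so its lever arm about the knife-edge support is 31.5 / 87.41 = 0.36 m.
That puts it at 1.81 + 0.36 = 2.17 m from the left end.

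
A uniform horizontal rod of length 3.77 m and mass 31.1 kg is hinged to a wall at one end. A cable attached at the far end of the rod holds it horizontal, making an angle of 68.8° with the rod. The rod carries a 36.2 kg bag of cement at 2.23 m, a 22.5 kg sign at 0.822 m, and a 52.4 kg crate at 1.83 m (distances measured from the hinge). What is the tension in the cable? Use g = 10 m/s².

Take moments about the hinge.
Beam weight: 31.1 × 10 = 311 N down at 1.885 m → arm 1.885 m, τ = 311 × 1.885 = 586.2 N·m clockwise.
Bag of cement: 36.2 × 10 = 362 N down at 2.23 m → arm 2.23 m, τ = 362 × 2.23 = 807.3 N·m clockwise.
Sign: 22.5 × 10 = 225 N down at 0.822 m → arm 0.822 m, τ = 225 × 0.822 = 184.9 N·m clockwise.
Crate: 52.4 × 10 = 524 N down at 1.83 m → arm 1.83 m, τ = 524 × 1.83 = 958.9 N·m clockwise.
Total clockwise load moment = 2537 N·m.
The cable tension T acts at 3.77 m; only its component perpendicular to the rod, T sinθ, produces torque. sin 68.8° = 0.9323.
Setting net torque to zero: T × 3.77 × 0.9323 = 2537 → T = 2537 / 3.515 = 722 N.

T ≈ 722 N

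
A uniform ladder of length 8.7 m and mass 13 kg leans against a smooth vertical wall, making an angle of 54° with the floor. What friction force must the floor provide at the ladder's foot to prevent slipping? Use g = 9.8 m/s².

Sum moments about the foot of the ladder (the floor normal and friction both act there and drop out).
Ladder weight 13×9.8 = 127.4 N acts at 4.35 m along the ladder; its horizontal arm is 4.35·cos54° = 2.557 m → τ = 325.8 N·m clockwise.
Wall normal N acts horizontally at the top; its moment arm is the height L sinθ = 8.7·sin54° = 7.038 m, counterclockwise.
Balancing moments: N × 7.038 = 325.8, giving N = 46.3 N.
ΣFx = 0: friction at the foot balances the wall's push, so f = N_wall = 46.3 N.

f ≈ 46.3 N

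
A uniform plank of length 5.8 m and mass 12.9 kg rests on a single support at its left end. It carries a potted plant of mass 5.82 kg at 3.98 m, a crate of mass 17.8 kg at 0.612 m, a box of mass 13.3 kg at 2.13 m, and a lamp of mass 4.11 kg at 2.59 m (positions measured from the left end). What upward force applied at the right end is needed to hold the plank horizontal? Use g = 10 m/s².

F ≈ 190 N

Choose the left end as the axis so the unknown pivot reaction has zero arm there.
Beam weight: 12.9 × 10 = 129 N down at 2.9 m → arm 2.9 m, τ = 129 × 2.9 = 374.1 N·m clockwise.
Potted plant: 5.82 × 10 = 58.2 N down at 3.98 m → arm 3.98 m, τ = 58.2 × 3.98 = 231.6 N·m clockwise.
Crate: 17.8 × 10 = 178 N down at 0.612 m → arm 0.612 m, τ = 178 × 0.612 = 108.9 N·m clockwise.
Box: 13.3 × 10 = 133 N down at 2.13 m → arm 2.13 m, τ = 133 × 2.13 = 283.3 N·m clockwise.
Lamp: 4.11 × 10 = 41.1 N down at 2.59 m → arm 2.59 m, τ = 41.1 × 2.59 = 106.4 N·m clockwise.
Net moment of the loads = 1104 N·m clockwise.
The upward force F acts at the right end, arm 5.8 m, giving F × 5.8 counterclockwise.
For rotational equilibrium, F × 5.8 = 1104, so F = 1104 / 5.8 = 190 N.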